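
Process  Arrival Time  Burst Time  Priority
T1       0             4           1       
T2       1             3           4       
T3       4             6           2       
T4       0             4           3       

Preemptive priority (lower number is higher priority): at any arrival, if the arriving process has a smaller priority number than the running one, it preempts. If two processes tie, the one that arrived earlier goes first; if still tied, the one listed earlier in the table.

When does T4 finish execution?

14

Gantt: | T1 0-4 | T3 4-10 | T4 10-14 | T2 14-17 |
Completion: T1=4  T2=17  T3=10  T4=14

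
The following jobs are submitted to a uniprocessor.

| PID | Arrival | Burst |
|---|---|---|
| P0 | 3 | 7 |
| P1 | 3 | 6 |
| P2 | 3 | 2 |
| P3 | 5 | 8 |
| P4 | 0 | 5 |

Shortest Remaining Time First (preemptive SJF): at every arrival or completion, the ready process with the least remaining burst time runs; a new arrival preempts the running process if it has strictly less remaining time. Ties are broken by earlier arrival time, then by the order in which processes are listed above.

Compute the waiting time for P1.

4

Timeline: | P4 0-5 | P2 5-7 | P1 7-13 | P0 13-20 | P3 20-28 |
Completion: P0=20  P1=13  P2=7  P3=28  P4=5
Turnaround (C−A): P0=17  P1=10  P2=4  P3=23  P4=5
Waiting(P1) = turnaround − burst = 10 − 6 = 4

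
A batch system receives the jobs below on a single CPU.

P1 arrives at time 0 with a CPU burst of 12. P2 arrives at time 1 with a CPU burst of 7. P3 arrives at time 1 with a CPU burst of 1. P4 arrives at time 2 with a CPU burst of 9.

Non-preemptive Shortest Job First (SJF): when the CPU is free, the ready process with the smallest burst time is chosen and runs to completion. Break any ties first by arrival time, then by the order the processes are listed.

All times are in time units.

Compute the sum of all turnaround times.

Timeline: | P1 0-12 | P3 12-13 | P2 13-20 | P4 20-29 |
Completion: P1=12  P2=20  P3=13  P4=29
Turnaround (C−A): P1=12  P2=19  P3=12  P4=27
Turnaround = completion − arrival: P1=12, P2=19, P3=12, P4=27
Total turnaround = 12 + 19 + 12 + 27 = 70

70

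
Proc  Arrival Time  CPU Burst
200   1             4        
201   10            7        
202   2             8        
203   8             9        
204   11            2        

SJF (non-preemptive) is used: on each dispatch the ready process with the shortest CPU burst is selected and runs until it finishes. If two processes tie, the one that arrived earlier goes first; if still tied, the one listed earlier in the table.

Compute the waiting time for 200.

Timeline: | idle 0-1 | 200 1-5 | 202 5-13 | 204 13-15 | 201 15-22 | 203 22-31 |
Completion: 200=5  201=22  202=13  203=31  204=15
Waiting(200) = turnaround − burst = 4 − 4 = 0

0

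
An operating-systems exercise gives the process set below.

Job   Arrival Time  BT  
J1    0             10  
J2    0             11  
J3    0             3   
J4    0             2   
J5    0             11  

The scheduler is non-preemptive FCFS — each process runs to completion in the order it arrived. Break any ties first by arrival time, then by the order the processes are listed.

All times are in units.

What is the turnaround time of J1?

10

Gantt: | J1 0-10 | J2 10-21 | J3 21-24 | J4 24-26 | J5 26-37 |
Completion: J1=10  J2=21  J3=24  J4=26  J5=37
Turnaround (C−A): J1=10  J2=21  J3=24  J4=26  J5=37
Turnaround(J1) = completion − arrival = 10 − 0 = 10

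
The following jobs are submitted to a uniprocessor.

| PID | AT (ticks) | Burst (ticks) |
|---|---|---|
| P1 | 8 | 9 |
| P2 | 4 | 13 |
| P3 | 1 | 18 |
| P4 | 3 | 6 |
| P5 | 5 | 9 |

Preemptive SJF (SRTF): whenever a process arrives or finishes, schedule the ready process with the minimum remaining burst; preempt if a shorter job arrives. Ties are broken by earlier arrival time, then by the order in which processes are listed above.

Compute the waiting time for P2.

23

Timeline: | idle 0-1 | P3 1-3 | P4 3-9 | P5 9-18 | P1 18-27 | P2 27-40 | P3 40-56 |
Completion: P1=27  P2=40  P3=56  P4=9  P5=18
Turnaround (C−A): P1=19  P2=36  P3=55  P4=6  P5=13
Waiting(P2) = turnaround − burst = 36 − 13 = 23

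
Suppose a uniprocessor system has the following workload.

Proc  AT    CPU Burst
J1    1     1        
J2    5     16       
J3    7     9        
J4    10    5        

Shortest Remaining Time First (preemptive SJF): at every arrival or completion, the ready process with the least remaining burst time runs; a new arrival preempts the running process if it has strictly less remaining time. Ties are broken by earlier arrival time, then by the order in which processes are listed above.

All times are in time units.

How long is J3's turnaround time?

Timeline: | idle 0-1 | J1 1-2 | idle 2-5 | J2 5-7 | J3 7-10 | J4 10-15 | J3 15-21 | J2 21-35 |
Completion: J1=2  J2=35  J3=21  J4=15
Turnaround (C−A): J1=1  J2=30  J3=14  J4=5
Turnaround(J3) = completion − arrival = 21 − 7 = 14

14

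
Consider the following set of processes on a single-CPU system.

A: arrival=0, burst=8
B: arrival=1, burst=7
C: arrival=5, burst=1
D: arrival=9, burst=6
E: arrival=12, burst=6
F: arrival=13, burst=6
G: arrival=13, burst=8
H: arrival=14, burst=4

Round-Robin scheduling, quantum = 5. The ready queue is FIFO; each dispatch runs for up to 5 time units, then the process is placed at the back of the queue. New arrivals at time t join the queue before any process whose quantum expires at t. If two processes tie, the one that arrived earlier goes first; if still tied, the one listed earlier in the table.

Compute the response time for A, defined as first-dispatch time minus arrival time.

0

Timeline: | A 0-5 | B 5-10 | C 10-11 | A 11-14 | D 14-19 | B 19-21 | E 21-26 | F 26-31 | G 31-36 | H 36-40 | D 40-41 | E 41-42 | F 42-43 | G 43-46 |
Completion: A=14  B=21  C=11  D=41  E=42  F=43  G=46  H=40
Response(A) = first start − arrival = 0 − 0 = 0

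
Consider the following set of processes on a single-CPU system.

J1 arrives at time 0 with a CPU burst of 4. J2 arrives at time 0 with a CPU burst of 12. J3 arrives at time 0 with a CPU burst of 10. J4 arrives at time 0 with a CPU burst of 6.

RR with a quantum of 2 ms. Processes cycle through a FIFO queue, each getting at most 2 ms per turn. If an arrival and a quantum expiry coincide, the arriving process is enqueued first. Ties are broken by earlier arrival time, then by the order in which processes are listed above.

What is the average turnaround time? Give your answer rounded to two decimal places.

23.50

Gantt: | J1 0-2 | J2 2-4 | J3 4-6 | J4 6-8 | J1 8-10 | J2 10-12 | J3 12-14 | J4 14-16 | J2 16-18 | J3 18-20 | J4 20-22 | J2 22-24 | J3 24-26 | J2 26-28 | J3 28-30 | J2 30-32 |
Completion: J1=10  J2=32  J3=30  J4=22
Turnaround (C−A): J1=10  J2=32  J3=30  J4=22
Turnaround times: J1=10, J2=32, J3=30, J4=22
Average turnaround = (10+32+30+22) / 4 = 94/4 = 23.50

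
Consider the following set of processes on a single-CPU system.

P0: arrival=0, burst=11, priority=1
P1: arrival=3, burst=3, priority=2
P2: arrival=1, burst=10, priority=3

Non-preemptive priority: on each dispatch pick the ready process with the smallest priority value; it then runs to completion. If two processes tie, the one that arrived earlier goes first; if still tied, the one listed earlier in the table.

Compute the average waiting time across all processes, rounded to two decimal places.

7.00

Timeline: | P0 0-11 | P1 11-14 | P2 14-24 |
Completion: P0=11  P1=14  P2=24
Turnaround (C−A): P0=11  P1=11  P2=23
Waiting times: P0=0, P1=8, P2=13
Average waiting = (0+8+13) / 3 = 21/3 = 7.00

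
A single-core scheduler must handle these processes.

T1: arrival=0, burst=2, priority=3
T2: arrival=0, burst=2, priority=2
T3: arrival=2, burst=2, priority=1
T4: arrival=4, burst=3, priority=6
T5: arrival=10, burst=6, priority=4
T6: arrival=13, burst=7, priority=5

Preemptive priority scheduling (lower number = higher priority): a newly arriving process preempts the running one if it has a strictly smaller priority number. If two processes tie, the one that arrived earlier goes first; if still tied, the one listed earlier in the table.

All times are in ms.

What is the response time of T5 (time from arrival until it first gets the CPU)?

Schedule: | T2 0-2 | T3 2-4 | T1 4-6 | T4 6-9 | idle 9-10 | T5 10-16 | T6 16-23 |
Completion: T1=6  T2=2  T3=4  T4=9  T5=16  T6=23
Response(T5) = first start − arrival = 10 − 10 = 0

0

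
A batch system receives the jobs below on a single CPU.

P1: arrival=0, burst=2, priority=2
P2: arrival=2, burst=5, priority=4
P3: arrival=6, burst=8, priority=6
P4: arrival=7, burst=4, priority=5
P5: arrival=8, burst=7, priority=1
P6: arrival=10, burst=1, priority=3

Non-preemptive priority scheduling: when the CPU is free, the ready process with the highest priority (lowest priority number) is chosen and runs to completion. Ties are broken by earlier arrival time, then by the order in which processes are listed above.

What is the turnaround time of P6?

Schedule: | P1 0-2 | P2 2-7 | P4 7-11 | P5 11-18 | P6 18-19 | P3 19-27 |
Completion: P1=2  P2=7  P3=27  P4=11  P5=18  P6=19
Turnaround (C−A): P1=2  P2=5  P3=21  P4=4  P5=10  P6=9
Turnaround(P6) = completion − arrival = 19 − 10 = 9

9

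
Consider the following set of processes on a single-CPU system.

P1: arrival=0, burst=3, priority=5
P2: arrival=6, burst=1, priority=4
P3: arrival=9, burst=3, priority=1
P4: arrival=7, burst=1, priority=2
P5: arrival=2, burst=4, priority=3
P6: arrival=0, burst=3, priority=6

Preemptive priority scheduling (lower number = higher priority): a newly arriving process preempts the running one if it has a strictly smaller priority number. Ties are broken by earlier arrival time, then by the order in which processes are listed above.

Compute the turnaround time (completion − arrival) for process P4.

Schedule: | P1 0-2 | P5 2-6 | P2 6-7 | P4 7-8 | P1 8-9 | P3 9-12 | P6 12-15 |
Completion: P1=9  P2=7  P3=12  P4=8  P5=6  P6=15
Turnaround(P4) = completion − arrival = 8 − 7 = 1

1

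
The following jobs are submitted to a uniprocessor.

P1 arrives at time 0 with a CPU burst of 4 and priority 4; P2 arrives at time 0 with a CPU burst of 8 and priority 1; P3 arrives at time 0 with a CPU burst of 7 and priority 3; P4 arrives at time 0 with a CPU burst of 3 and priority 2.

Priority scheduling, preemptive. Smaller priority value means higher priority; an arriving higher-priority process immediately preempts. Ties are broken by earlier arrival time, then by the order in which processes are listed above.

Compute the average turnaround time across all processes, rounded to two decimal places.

14.75

Gantt: | P2 0-8 | P4 8-11 | P3 11-18 | P1 18-22 |
Completion: P1=22  P2=8  P3=18  P4=11
Turnaround times: P1=22, P2=8, P3=18, P4=11
Average turnaround = (22+8+18+11) / 4 = 59/4 = 14.75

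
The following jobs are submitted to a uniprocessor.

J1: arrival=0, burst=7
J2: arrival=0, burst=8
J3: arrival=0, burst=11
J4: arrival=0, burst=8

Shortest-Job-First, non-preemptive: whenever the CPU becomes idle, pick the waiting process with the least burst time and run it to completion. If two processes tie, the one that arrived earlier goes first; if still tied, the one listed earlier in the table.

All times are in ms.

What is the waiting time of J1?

0

Timeline: | J1 0-7 | J2 7-15 | J4 15-23 | J3 23-34 |
Completion: J1=7  J2=15  J3=34  J4=23
Turnaround (C−A): J1=7  J2=15  J3=34  J4=23
Waiting(J1) = turnaround − burst = 7 − 7 = 0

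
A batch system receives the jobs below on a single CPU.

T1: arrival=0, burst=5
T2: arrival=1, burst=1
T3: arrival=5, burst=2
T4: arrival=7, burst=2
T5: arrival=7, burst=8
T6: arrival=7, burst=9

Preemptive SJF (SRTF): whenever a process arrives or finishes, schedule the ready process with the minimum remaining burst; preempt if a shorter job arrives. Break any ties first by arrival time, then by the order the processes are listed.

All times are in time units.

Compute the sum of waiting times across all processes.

Timeline: | T1 0-1 | T2 1-2 | T1 2-6 | T3 6-8 | T4 8-10 | T5 10-18 | T6 18-27 |
Completion: T1=6  T2=2  T3=8  T4=10  T5=18  T6=27
Waiting = turnaround − burst: T1=1, T2=0, T3=1, T4=1, T5=3, T6=11
Total waiting = 1 + 0 + 1 + 1 + 3 + 11 = 17

17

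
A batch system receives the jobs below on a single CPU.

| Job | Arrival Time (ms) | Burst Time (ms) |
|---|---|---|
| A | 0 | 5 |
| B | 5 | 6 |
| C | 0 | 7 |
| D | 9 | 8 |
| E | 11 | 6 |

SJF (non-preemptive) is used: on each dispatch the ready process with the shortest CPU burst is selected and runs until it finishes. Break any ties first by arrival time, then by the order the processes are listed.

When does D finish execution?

Schedule: | A 0-5 | B 5-11 | E 11-17 | C 17-24 | D 24-32 |
Completion: A=5  B=11  C=24  D=32  E=17
Turnaround (C−A): A=5  B=6  C=24  D=23  E=6

32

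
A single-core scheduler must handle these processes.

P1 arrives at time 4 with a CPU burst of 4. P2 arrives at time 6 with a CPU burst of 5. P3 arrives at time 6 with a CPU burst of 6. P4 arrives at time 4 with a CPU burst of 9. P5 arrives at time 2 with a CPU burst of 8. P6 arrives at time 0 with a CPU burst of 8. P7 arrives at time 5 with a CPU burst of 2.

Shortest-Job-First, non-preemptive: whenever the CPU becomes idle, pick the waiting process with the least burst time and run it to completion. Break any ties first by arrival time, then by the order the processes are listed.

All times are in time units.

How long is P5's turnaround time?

Gantt: | P6 0-8 | P7 8-10 | P1 10-14 | P2 14-19 | P3 19-25 | P5 25-33 | P4 33-42 |
Completion: P1=14  P2=19  P3=25  P4=42  P5=33  P6=8  P7=10
Turnaround (C−A): P1=10  P2=13  P3=19  P4=38  P5=31  P6=8  P7=5
Turnaround(P5) = completion − arrival = 33 − 2 = 31

31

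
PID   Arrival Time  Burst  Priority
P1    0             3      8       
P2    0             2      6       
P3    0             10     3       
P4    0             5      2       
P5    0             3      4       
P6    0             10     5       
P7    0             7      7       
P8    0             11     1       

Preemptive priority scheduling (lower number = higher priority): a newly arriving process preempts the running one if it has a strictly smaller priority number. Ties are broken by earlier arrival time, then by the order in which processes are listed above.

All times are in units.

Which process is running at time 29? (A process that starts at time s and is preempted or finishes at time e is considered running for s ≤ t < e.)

P6

Schedule: | P8 0-11 | P4 11-16 | P3 16-26 | P5 26-29 | P6 29-39 | P2 39-41 | P7 41-48 | P1 48-51 |
Completion: P1=51  P2=41  P3=26  P4=16  P5=29  P6=39  P7=48  P8=11
Turnaround (C−A): P1=51  P2=41  P3=26  P4=16  P5=29  P6=39  P7=48  P8=11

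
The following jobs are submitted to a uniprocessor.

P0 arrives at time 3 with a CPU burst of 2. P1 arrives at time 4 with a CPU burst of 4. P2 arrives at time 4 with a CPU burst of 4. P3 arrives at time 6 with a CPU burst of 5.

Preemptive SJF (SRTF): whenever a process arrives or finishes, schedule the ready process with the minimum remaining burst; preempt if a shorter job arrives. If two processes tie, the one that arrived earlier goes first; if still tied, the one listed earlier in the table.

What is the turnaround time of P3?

Timeline: | idle 0-3 | P0 3-5 | P1 5-9 | P2 9-13 | P3 13-18 |
Completion: P0=5  P1=9  P2=13  P3=18
Turnaround (C−A): P0=2  P1=5  P2=9  P3=12
Turnaround(P3) = completion − arrival = 18 − 6 = 12

12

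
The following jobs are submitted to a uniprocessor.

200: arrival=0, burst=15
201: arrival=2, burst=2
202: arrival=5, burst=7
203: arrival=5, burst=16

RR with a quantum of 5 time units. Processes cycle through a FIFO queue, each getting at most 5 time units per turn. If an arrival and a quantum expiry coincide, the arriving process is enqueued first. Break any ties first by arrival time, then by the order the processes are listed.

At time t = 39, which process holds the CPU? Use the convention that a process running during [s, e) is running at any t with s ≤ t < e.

203

Schedule: | 200 0-5 | 201 5-7 | 202 7-12 | 203 12-17 | 200 17-22 | 202 22-24 | 203 24-29 | 200 29-34 | 203 34-40 |
Completion: 200=34  201=7  202=24  203=40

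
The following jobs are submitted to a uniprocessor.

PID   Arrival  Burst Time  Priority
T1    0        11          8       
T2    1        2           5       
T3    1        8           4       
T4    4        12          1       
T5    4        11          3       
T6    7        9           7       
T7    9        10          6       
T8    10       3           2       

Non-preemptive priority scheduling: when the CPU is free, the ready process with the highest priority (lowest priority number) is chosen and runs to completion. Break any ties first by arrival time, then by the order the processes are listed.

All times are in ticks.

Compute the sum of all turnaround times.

276

Schedule: | T1 0-11 | T4 11-23 | T8 23-26 | T5 26-37 | T3 37-45 | T2 45-47 | T7 47-57 | T6 57-66 |
Completion: T1=11  T2=47  T3=45  T4=23  T5=37  T6=66  T7=57  T8=26
Turnaround (C−A): T1=11  T2=46  T3=44  T4=19  T5=33  T6=59  T7=48  T8=16
Turnaround = completion − arrival: T1=11, T2=46, T3=44, T4=19, T5=33, T6=59, T7=48, T8=16
Total turnaround = 11 + 46 + 44 + 19 + 33 + 59 + 48 + 16 = 276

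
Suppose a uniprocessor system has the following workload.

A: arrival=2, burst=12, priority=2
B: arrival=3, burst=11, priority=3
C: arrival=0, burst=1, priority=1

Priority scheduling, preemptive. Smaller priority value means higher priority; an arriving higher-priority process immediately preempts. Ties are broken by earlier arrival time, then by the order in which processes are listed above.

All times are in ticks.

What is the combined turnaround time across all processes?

Timeline: | C 0-1 | idle 1-2 | A 2-14 | B 14-25 |
Completion: A=14  B=25  C=1
Turnaround = completion − arrival: A=12, B=22, C=1
Total turnaround = 12 + 22 + 1 = 35

35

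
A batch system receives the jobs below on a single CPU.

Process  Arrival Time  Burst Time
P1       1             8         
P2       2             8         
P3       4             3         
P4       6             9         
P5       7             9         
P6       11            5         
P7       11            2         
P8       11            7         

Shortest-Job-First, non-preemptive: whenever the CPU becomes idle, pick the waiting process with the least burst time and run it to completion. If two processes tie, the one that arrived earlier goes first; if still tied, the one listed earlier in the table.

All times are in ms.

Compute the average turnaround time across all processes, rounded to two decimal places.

Timeline: | idle 0-1 | P1 1-9 | P3 9-12 | P7 12-14 | P6 14-19 | P8 19-26 | P2 26-34 | P4 34-43 | P5 43-52 |
Completion: P1=9  P2=34  P3=12  P4=43  P5=52  P6=19  P7=14  P8=26
Turnaround (C−A): P1=8  P2=32  P3=8  P4=37  P5=45  P6=8  P7=3  P8=15
Turnaround times: P1=8, P2=32, P3=8, P4=37, P5=45, P6=8, P7=3, P8=15
Average turnaround = (8+32+8+37+45+8+3+15) / 8 = 156/8 = 19.50

19.50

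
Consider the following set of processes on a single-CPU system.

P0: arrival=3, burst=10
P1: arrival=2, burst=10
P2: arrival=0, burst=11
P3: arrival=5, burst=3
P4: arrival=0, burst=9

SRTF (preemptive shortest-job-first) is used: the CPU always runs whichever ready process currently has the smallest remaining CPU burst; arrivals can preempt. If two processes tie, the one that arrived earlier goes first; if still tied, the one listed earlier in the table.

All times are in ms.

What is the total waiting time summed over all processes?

Timeline: | P4 0-5 | P3 5-8 | P4 8-12 | P1 12-22 | P0 22-32 | P2 32-43 |
Completion: P0=32  P1=22  P2=43  P3=8  P4=12
Turnaround (C−A): P0=29  P1=20  P2=43  P3=3  P4=12
Waiting = turnaround − burst: P0=19, P1=10, P2=32, P3=0, P4=3
Total waiting = 19 + 10 + 32 + 0 + 3 = 64

64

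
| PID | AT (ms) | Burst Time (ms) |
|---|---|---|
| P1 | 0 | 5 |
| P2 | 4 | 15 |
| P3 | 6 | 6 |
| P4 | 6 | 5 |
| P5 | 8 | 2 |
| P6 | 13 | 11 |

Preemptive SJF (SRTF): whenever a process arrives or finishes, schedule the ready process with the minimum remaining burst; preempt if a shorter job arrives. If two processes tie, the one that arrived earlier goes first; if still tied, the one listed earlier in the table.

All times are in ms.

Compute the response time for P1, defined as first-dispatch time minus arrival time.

Gantt: | P1 0-5 | P2 5-6 | P4 6-8 | P5 8-10 | P4 10-13 | P3 13-19 | P6 19-30 | P2 30-44 |
Completion: P1=5  P2=44  P3=19  P4=13  P5=10  P6=30
Turnaround (C−A): P1=5  P2=40  P3=13  P4=7  P5=2  P6=17
Response(P1) = first start − arrival = 0 − 0 = 0

0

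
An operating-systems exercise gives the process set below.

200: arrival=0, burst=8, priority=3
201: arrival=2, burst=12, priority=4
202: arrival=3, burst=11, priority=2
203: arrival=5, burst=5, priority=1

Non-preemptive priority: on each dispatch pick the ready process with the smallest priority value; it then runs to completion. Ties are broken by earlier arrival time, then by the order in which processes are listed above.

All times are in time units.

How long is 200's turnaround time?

8

Gantt: | 200 0-8 | 203 8-13 | 202 13-24 | 201 24-36 |
Completion: 200=8  201=36  202=24  203=13
Turnaround(200) = completion − arrival = 8 − 0 = 8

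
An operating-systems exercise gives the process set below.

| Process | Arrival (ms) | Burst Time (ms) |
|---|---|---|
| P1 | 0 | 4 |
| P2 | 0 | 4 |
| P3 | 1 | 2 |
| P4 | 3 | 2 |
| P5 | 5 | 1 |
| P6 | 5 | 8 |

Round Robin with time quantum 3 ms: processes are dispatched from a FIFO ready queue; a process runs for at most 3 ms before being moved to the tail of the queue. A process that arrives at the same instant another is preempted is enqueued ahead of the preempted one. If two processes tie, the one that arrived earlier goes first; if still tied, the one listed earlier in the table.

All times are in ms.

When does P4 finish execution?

Gantt: | P1 0-3 | P2 3-6 | P3 6-8 | P4 8-10 | P1 10-11 | P5 11-12 | P6 12-15 | P2 15-16 | P6 16-21 |
Completion: P1=11  P2=16  P3=8  P4=10  P5=12  P6=21

10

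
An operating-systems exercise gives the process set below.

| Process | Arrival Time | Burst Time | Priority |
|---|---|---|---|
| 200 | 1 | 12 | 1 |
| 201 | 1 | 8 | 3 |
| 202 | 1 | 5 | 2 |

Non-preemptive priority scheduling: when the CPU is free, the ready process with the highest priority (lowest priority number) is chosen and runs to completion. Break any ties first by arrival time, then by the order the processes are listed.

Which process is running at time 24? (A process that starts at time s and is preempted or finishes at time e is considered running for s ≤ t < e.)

201

Schedule: | idle 0-1 | 200 1-13 | 202 13-18 | 201 18-26 |
Completion: 200=13  201=26  202=18
Turnaround (C−A): 200=12  201=25  202=17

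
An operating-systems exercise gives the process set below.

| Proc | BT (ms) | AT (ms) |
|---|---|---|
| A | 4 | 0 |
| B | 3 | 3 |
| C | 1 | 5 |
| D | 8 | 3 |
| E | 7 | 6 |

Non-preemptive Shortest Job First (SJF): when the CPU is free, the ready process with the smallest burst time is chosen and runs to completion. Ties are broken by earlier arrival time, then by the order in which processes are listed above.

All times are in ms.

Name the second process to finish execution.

Schedule: | A 0-4 | B 4-7 | C 7-8 | E 8-15 | D 15-23 |
Completion: A=4  B=7  C=8  D=23  E=15
Finish order: A → B → C → E → D

B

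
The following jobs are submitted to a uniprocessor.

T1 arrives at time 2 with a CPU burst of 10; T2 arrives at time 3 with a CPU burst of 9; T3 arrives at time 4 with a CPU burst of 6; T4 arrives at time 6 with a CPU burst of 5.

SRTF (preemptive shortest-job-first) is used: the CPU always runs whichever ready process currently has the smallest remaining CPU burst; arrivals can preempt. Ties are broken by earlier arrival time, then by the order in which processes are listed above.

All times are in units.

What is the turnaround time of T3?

Timeline: | idle 0-2 | T1 2-4 | T3 4-10 | T4 10-15 | T1 15-23 | T2 23-32 |
Completion: T1=23  T2=32  T3=10  T4=15
Turnaround(T3) = completion − arrival = 10 − 4 = 6

6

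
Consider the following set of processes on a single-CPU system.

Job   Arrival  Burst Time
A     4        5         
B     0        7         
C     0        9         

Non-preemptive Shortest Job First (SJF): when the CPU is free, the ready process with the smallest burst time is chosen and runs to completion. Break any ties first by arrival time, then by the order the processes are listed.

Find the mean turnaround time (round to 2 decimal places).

12.00

Timeline: | B 0-7 | A 7-12 | C 12-21 |
Completion: A=12  B=7  C=21
Turnaround times: A=8, B=7, C=21
Average turnaround = (8+7+21) / 3 = 36/3 = 12.00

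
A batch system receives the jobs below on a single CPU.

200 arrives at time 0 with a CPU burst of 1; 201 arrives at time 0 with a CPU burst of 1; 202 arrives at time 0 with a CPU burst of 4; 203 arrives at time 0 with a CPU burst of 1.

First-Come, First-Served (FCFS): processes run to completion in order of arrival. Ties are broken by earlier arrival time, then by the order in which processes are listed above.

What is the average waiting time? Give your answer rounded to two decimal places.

2.25

Timeline: | 200 0-1 | 201 1-2 | 202 2-6 | 203 6-7 |
Completion: 200=1  201=2  202=6  203=7
Waiting times: 200=0, 201=1, 202=2, 203=6
Average waiting = (0+1+2+6) / 4 = 9/4 = 2.25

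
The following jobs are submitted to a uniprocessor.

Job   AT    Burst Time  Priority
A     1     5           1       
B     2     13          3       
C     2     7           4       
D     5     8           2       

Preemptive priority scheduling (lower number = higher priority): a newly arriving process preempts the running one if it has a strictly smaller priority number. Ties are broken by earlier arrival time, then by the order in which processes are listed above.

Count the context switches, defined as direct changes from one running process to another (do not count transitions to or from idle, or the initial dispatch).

Timeline: | idle 0-1 | A 1-6 | D 6-14 | B 14-27 | C 27-34 |
Completion: A=6  B=27  C=34  D=14
Turnaround (C−A): A=5  B=25  C=32  D=9

3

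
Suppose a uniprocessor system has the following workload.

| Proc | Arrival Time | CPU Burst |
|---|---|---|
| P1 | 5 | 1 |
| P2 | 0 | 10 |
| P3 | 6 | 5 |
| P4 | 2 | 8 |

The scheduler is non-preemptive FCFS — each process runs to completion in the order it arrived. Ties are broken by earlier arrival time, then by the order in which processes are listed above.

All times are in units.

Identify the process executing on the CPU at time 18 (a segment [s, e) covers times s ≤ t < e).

P1

Timeline: | P2 0-10 | P4 10-18 | P1 18-19 | P3 19-24 |
Completion: P1=19  P2=10  P3=24  P4=18
Turnaround (C−A): P1=14  P2=10  P3=18  P4=16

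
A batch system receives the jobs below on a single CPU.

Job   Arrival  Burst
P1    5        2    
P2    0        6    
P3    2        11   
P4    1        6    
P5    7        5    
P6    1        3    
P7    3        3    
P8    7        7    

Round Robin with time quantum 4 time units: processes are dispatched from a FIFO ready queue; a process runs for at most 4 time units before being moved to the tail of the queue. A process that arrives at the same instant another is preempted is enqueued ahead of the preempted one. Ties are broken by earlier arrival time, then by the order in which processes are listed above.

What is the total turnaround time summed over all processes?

Gantt: | P2 0-4 | P4 4-8 | P6 8-11 | P3 11-15 | P7 15-18 | P2 18-20 | P1 20-22 | P5 22-26 | P8 26-30 | P4 30-32 | P3 32-36 | P5 36-37 | P8 37-40 | P3 40-43 |
Completion: P1=22  P2=20  P3=43  P4=32  P5=37  P6=11  P7=18  P8=40
Turnaround (C−A): P1=17  P2=20  P3=41  P4=31  P5=30  P6=10  P7=15  P8=33
Turnaround = completion − arrival: P1=17, P2=20, P3=41, P4=31, P5=30, P6=10, P7=15, P8=33
Total turnaround = 17 + 20 + 41 + 31 + 30 + 10 + 15 + 33 = 197

197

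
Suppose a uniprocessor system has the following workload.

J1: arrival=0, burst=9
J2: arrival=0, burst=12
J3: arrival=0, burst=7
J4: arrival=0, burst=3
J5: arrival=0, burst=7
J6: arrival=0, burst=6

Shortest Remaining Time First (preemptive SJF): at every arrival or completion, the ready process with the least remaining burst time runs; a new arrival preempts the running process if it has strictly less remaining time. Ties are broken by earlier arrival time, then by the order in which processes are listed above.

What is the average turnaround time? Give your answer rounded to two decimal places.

Timeline: | J4 0-3 | J6 3-9 | J3 9-16 | J5 16-23 | J1 23-32 | J2 32-44 |
Completion: J1=32  J2=44  J3=16  J4=3  J5=23  J6=9
Turnaround times: J1=32, J2=44, J3=16, J4=3, J5=23, J6=9
Average turnaround = (32+44+16+3+23+9) / 6 = 127/6 = 21.17

21.17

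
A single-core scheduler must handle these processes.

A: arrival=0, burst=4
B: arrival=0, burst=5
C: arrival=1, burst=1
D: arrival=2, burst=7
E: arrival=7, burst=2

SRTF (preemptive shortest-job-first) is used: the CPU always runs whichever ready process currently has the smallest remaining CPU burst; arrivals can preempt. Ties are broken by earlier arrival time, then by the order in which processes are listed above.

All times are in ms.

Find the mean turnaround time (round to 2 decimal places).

7.40

Gantt: | A 0-1 | C 1-2 | A 2-5 | B 5-7 | E 7-9 | B 9-12 | D 12-19 |
Completion: A=5  B=12  C=2  D=19  E=9
Turnaround (C−A): A=5  B=12  C=1  D=17  E=2
Turnaround times: A=5, B=12, C=1, D=17, E=2
Average turnaround = (5+12+1+17+2) / 5 = 37/5 = 7.40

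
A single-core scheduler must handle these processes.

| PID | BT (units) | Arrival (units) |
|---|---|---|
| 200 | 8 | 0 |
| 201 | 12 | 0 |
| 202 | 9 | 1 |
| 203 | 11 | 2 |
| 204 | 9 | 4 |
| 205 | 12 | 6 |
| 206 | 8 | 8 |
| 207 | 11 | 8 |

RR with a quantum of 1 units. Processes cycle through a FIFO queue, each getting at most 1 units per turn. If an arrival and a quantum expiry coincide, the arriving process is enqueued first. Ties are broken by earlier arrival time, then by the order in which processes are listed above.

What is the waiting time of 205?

Schedule: | 200 0-1 | 201 1-2 | 202 2-3 | 200 3-4 | 203 4-5 | 201 5-6 | 202 6-7 | 204 7-8 | 200 8-9 | 203 9-10 | 205 10-11 | 201 11-12 | 202 12-13 | 206 13-14 | 207 14-15 | 204 15-16 | 200 16-17 | 203 17-18 | 205 18-19 | 201 19-20 | 202 20-21 | 206 21-22 | 207 22-23 | 204 23-24 | 200 24-25 | 203 25-26 | 205 26-27 | 201 27-28 | 202 28-29 | 206 29-30 | 207 30-31 | 204 31-32 | 200 32-33 | 203 33-34 | 205 34-35 | 201 35-36 | 202 36-37 | 206 37-38 | 207 38-39 | 204 39-40 | 200 40-41 | 203 41-42 | 205 42-43 | 201 43-44 | 202 44-45 | 206 45-46 | 207 46-47 | 204 47-48 | 200 48-49 | 203 49-50 | 205 50-51 | 201 51-52 | 202 52-53 | 206 53-54 | 207 54-55 | 204 55-56 | 203 56-57 | 205 57-58 | 201 58-59 | 202 59-60 | 206 60-61 | 207 61-62 | 204 62-63 | 203 63-64 | 205 64-65 | 201 65-66 | 206 66-67 | 207 67-68 | 204 68-69 | 203 69-70 | 205 70-71 | 201 71-72 | 207 72-73 | 203 73-74 | 205 74-75 | 201 75-76 | 207 76-77 | 205 77-78 | 207 78-79 | 205 79-80 |
Completion: 200=49  201=76  202=60  203=74  204=69  205=80  206=67  207=79
Turnaround (C−A): 200=49  201=76  202=59  203=72  204=65  205=74  206=59  207=71
Waiting(205) = turnaround − burst = 74 − 12 = 62

62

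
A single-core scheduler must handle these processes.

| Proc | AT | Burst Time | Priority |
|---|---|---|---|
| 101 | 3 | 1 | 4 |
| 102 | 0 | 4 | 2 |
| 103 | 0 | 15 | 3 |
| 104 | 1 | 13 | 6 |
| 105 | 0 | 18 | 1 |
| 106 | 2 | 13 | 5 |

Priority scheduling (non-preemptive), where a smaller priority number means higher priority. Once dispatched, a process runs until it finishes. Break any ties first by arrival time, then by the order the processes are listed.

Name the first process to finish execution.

Schedule: | 105 0-18 | 102 18-22 | 103 22-37 | 101 37-38 | 106 38-51 | 104 51-64 |
Completion: 101=38  102=22  103=37  104=64  105=18  106=51
Finish order: 105 → 102 → 103 → 101 → 106 → 104

105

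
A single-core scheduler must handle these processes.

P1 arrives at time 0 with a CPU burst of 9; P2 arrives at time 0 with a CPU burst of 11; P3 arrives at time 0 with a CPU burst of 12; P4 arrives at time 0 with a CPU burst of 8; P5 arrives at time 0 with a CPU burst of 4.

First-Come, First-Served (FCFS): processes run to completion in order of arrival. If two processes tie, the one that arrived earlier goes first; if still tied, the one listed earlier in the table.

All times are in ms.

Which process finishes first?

P1

Timeline: | P1 0-9 | P2 9-20 | P3 20-32 | P4 32-40 | P5 40-44 |
Completion: P1=9  P2=20  P3=32  P4=40  P5=44
Finish order: P1 → P2 → P3 → P4 → P5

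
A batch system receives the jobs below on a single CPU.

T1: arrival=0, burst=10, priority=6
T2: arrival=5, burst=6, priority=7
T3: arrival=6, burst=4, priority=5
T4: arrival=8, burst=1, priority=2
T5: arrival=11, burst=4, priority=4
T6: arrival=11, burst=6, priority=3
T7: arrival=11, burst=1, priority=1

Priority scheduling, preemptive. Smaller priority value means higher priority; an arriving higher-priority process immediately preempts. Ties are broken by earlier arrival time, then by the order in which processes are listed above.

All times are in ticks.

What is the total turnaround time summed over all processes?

Timeline: | T1 0-6 | T3 6-8 | T4 8-9 | T3 9-11 | T7 11-12 | T6 12-18 | T5 18-22 | T1 22-26 | T2 26-32 |
Completion: T1=26  T2=32  T3=11  T4=9  T5=22  T6=18  T7=12
Turnaround (C−A): T1=26  T2=27  T3=5  T4=1  T5=11  T6=7  T7=1
Turnaround = completion − arrival: T1=26, T2=27, T3=5, T4=1, T5=11, T6=7, T7=1
Total turnaround = 26 + 27 + 5 + 1 + 11 + 7 + 1 = 78

78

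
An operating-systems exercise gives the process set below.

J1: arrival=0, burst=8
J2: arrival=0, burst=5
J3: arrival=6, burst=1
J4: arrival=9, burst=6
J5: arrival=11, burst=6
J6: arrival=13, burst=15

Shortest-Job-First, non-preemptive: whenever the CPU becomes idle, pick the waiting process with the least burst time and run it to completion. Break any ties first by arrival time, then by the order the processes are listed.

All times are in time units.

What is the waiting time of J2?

0

Timeline: | J2 0-5 | J1 5-13 | J3 13-14 | J4 14-20 | J5 20-26 | J6 26-41 |
Completion: J1=13  J2=5  J3=14  J4=20  J5=26  J6=41
Waiting(J2) = turnaround − burst = 5 − 5 = 0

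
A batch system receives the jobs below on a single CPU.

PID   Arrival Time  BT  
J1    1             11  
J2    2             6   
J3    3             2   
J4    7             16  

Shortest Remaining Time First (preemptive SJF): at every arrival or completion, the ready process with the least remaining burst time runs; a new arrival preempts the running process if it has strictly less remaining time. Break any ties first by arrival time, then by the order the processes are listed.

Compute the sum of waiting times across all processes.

Schedule: | idle 0-1 | J1 1-2 | J2 2-3 | J3 3-5 | J2 5-10 | J1 10-20 | J4 20-36 |
Completion: J1=20  J2=10  J3=5  J4=36
Turnaround (C−A): J1=19  J2=8  J3=2  J4=29
Waiting = turnaround − burst: J1=8, J2=2, J3=0, J4=13
Total waiting = 8 + 2 + 0 + 13 = 23

23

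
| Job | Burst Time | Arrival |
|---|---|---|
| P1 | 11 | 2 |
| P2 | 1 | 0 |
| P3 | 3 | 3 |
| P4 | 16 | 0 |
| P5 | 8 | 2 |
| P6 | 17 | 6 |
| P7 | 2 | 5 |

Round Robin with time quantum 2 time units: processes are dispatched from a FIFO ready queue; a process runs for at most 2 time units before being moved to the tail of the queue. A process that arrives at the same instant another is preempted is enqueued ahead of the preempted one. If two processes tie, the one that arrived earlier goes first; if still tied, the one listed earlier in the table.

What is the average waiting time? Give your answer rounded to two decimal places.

Timeline: | P2 0-1 | P4 1-3 | P1 3-5 | P5 5-7 | P3 7-9 | P4 9-11 | P7 11-13 | P1 13-15 | P6 15-17 | P5 17-19 | P3 19-20 | P4 20-22 | P1 22-24 | P6 24-26 | P5 26-28 | P4 28-30 | P1 30-32 | P6 32-34 | P5 34-36 | P4 36-38 | P1 38-40 | P6 40-42 | P4 42-44 | P1 44-45 | P6 45-47 | P4 47-49 | P6 49-51 | P4 51-53 | P6 53-58 |
Completion: P1=45  P2=1  P3=20  P4=53  P5=36  P6=58  P7=13
Waiting times: P1=32, P2=0, P3=14, P4=37, P5=26, P6=35, P7=6
Average waiting = (32+0+14+37+26+35+6) / 7 = 150/7 = 21.43

21.43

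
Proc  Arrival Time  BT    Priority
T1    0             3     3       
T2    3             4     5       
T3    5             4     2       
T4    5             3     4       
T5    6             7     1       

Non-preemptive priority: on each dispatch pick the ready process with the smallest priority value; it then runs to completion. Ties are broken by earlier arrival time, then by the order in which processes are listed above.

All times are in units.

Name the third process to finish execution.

Timeline: | T1 0-3 | T2 3-7 | T5 7-14 | T3 14-18 | T4 18-21 |
Completion: T1=3  T2=7  T3=18  T4=21  T5=14
Turnaround (C−A): T1=3  T2=4  T3=13  T4=16  T5=8
Finish order: T1 → T2 → T5 → T3 → T4

T5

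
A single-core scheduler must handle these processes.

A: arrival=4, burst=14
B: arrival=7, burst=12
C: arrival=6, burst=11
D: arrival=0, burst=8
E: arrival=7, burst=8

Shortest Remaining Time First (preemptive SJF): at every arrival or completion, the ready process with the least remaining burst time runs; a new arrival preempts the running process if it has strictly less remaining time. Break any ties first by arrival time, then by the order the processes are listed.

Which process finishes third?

C

Timeline: | D 0-8 | E 8-16 | C 16-27 | B 27-39 | A 39-53 |
Completion: A=53  B=39  C=27  D=8  E=16
Turnaround (C−A): A=49  B=32  C=21  D=8  E=9
Finish order: D → E → C → B → A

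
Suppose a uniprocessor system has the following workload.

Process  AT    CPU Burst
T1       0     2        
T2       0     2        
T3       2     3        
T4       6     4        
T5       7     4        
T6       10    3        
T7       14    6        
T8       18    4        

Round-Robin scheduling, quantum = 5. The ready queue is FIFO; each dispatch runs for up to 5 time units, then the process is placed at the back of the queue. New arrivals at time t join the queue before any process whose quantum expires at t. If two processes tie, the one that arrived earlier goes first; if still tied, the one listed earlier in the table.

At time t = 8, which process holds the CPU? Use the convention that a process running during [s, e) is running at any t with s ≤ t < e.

T4

Timeline: | T1 0-2 | T2 2-4 | T3 4-7 | T4 7-11 | T5 11-15 | T6 15-18 | T7 18-23 | T8 23-27 | T7 27-28 |
Completion: T1=2  T2=4  T3=7  T4=11  T5=15  T6=18  T7=28  T8=27
Turnaround (C−A): T1=2  T2=4  T3=5  T4=5  T5=8  T6=8  T7=14  T8=9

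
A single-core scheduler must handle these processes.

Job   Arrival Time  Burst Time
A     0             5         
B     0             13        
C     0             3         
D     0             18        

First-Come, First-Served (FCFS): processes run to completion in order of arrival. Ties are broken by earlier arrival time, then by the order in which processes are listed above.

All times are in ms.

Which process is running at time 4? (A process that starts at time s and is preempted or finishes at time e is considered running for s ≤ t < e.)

Timeline: | A 0-5 | B 5-18 | C 18-21 | D 21-39 |
Completion: A=5  B=18  C=21  D=39
Turnaround (C−A): A=5  B=18  C=21  D=39

A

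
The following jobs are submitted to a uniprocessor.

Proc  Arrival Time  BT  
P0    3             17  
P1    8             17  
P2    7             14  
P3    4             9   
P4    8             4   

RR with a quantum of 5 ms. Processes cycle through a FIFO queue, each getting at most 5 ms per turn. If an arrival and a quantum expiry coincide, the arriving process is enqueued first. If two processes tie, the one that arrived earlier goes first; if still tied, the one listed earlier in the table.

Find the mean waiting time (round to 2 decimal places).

30.60

Timeline: | idle 0-3 | P0 3-8 | P3 8-13 | P2 13-18 | P1 18-23 | P4 23-27 | P0 27-32 | P3 32-36 | P2 36-41 | P1 41-46 | P0 46-51 | P2 51-55 | P1 55-60 | P0 60-62 | P1 62-64 |
Completion: P0=62  P1=64  P2=55  P3=36  P4=27
Waiting times: P0=42, P1=39, P2=34, P3=23, P4=15
Average waiting = (42+39+34+23+15) / 5 = 153/5 = 30.60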